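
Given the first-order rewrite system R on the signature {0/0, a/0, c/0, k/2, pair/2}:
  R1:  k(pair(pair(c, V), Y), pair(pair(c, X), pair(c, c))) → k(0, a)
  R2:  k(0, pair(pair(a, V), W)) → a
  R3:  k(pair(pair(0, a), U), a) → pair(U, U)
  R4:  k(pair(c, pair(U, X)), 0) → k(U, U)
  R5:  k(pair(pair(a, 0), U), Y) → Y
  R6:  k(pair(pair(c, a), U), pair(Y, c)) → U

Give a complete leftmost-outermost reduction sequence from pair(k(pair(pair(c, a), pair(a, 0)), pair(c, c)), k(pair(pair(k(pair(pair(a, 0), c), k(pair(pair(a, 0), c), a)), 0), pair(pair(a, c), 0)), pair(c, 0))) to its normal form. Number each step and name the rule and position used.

pair(pair(a, 0), pair(c, 0))

1. pair(k(pair(pair(c, a), pair(a, 0)), pair(c, c)), k(pair(pair(k(pair(pair(a, 0), c), k(pair(pair(a, 0), c), a)), 0), pair(pair(a, c), 0)), pair(c, 0)))  →  pair(pair(a, 0), k(pair(pair(k(pair(pair(a, 0), c), k(pair(pair(a, 0), c), a)), 0), pair(pair(a, c), 0)), pair(c, 0)))   [R6 at 1]
2. pair(pair(a, 0), k(pair(pair(k(pair(pair(a, 0), c), k(pair(pair(a, 0), c), a)), 0), pair(pair(a, c), 0)), pair(c, 0)))  →  pair(pair(a, 0), k(pair(pair(k(pair(pair(a, 0), c), a), 0), pair(pair(a, c), 0)), pair(c, 0)))   [R5 at 2.1.1.1]
3. pair(pair(a, 0), k(pair(pair(k(pair(pair(a, 0), c), a), 0), pair(pair(a, c), 0)), pair(c, 0)))  →  pair(pair(a, 0), k(pair(pair(a, 0), pair(pair(a, c), 0)), pair(c, 0)))   [R5 at 2.1.1.1]
4. pair(pair(a, 0), k(pair(pair(a, 0), pair(pair(a, c), 0)), pair(c, 0)))  →  pair(pair(a, 0), pair(c, 0))   [R5 at 2]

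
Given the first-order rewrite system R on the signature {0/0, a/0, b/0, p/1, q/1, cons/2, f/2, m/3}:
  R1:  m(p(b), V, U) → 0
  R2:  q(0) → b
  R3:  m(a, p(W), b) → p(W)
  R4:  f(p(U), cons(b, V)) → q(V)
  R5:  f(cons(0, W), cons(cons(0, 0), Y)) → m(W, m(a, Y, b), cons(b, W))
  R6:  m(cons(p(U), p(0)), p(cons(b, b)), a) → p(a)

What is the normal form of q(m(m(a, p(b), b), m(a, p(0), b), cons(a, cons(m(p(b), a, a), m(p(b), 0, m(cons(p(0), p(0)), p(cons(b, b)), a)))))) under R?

1. q(m(m(a, p(b), b), m(a, p(0), b), cons(a, cons(m(p(b), a, a), m(p(b), 0, m(cons(p(0), p(0)), p(cons(b, b)), a))))))  →  q(m(p(b), m(a, p(0), b), cons(a, cons(m(p(b), a, a), m(p(b), 0, m(cons(p(0), p(0)), p(cons(b, b)), a))))))   [R3 at 1.1]
2. q(m(p(b), m(a, p(0), b), cons(a, cons(m(p(b), a, a), m(p(b), 0, m(cons(p(0), p(0)), p(cons(b, b)), a))))))  →  q(0)   [R1 at 1]
3. q(0)  →  b   [R2 at ε]

b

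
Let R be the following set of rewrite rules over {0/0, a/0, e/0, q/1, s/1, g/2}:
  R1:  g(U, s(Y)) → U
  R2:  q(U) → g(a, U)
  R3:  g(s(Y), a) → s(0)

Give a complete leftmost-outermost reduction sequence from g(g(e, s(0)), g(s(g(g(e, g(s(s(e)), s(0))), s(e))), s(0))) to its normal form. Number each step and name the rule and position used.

e

1. g(g(e, s(0)), g(s(g(g(e, g(s(s(e)), s(0))), s(e))), s(0)))  →  g(e, g(s(g(g(e, g(s(s(e)), s(0))), s(e))), s(0)))   [R1 at 1]
2. g(e, g(s(g(g(e, g(s(s(e)), s(0))), s(e))), s(0)))  →  g(e, s(g(g(e, g(s(s(e)), s(0))), s(e))))   [R1 at 2]
3. g(e, s(g(g(e, g(s(s(e)), s(0))), s(e))))  →  e   [R1 at ε]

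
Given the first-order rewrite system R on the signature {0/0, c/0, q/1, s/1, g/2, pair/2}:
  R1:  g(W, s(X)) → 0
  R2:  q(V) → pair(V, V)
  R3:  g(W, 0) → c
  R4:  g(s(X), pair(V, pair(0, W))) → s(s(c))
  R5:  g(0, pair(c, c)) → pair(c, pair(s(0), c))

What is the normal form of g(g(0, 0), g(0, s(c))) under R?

1. g(g(0, 0), g(0, s(c)))  →  g(c, g(0, s(c)))   [R3 at 1]
2. g(c, g(0, s(c)))  →  g(c, 0)   [R1 at 2]
3. g(c, 0)  →  c   [R3 at ε]

c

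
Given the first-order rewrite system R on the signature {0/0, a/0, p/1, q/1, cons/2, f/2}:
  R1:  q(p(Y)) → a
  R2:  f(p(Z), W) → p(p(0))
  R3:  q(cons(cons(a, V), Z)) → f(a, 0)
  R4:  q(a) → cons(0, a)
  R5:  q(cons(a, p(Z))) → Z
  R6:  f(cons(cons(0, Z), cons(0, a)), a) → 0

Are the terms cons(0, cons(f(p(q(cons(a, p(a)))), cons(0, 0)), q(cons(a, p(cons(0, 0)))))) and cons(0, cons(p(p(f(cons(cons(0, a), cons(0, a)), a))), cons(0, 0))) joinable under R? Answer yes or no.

Reduce t₁ = cons(0, cons(f(p(q(cons(a, p(a)))), cons(0, 0)), q(cons(a, p(cons(0, 0)))))):
1. cons(0, cons(f(p(q(cons(a, p(a)))), cons(0, 0)), q(cons(a, p(cons(0, 0))))))  →  cons(0, cons(p(p(0)), q(cons(a, p(cons(0, 0))))))   [R2 at 2.1]
2. cons(0, cons(p(p(0)), q(cons(a, p(cons(0, 0))))))  →  cons(0, cons(p(p(0)), cons(0, 0)))   [R5 at 2.2]

Reduce t₂ = cons(0, cons(p(p(f(cons(cons(0, a), cons(0, a)), a))), cons(0, 0))):
1. cons(0, cons(p(p(f(cons(cons(0, a), cons(0, a)), a))), cons(0, 0)))  →  cons(0, cons(p(p(0)), cons(0, 0)))   [R6 at 2.1.1.1]

yes — NF(t₁) = cons(0, cons(p(p(0)), cons(0, 0))), NF(t₂) = cons(0, cons(p(p(0)), cons(0, 0)))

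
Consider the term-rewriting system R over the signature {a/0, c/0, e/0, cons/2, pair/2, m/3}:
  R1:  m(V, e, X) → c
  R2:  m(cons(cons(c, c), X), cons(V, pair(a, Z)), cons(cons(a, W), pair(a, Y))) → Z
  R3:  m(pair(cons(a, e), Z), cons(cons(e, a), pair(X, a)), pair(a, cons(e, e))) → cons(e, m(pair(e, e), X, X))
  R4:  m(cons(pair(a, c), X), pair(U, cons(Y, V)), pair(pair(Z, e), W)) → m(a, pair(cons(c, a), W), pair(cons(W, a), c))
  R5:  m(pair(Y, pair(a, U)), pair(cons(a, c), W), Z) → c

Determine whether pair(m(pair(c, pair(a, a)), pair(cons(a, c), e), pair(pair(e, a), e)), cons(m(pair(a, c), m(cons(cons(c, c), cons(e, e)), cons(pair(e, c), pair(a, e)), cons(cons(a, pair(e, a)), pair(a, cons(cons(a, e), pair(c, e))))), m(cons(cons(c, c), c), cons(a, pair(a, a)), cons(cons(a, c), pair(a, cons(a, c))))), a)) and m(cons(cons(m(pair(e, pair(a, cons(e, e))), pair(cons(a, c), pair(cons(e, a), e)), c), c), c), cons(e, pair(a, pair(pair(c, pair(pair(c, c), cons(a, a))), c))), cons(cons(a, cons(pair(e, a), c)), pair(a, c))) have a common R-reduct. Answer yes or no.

Reduce t₁ = pair(m(pair(c, pair(a, a)), pair(cons(a, c), e), pair(pair(e, a), e)), cons(m(pair(a, c), m(cons(cons(c, c), cons(e, e)), cons(pair(e, c), pair(a, e)), cons(cons(a, pair(e, a)), pair(a, cons(cons(a, e), pair(c, e))))), m(cons(cons(c, c), c), cons(a, pair(a, a)), cons(cons(a, c), pair(a, cons(a, c))))), a)):
1. pair(m(pair(c, pair(a, a)), pair(cons(a, c), e), pair(pair(e, a), e)), cons(m(pair(a, c), m(cons(cons(c, c), cons(e, e)), cons(pair(e, c), pair(a, e)), cons(cons(a, pair(e, a)), pair(a, cons(cons(a, e), pair(c, e))))), m(cons(cons(c, c), c), cons(a, pair(a, a)), cons(cons(a, c), pair(a, cons(a, c))))), a))  →  pair(c, cons(m(pair(a, c), m(cons(cons(c, c), cons(e, e)), cons(pair(e, c), pair(a, e)), cons(cons(a, pair(e, a)), pair(a, cons(cons(a, e), pair(c, e))))), m(cons(cons(c, c), c), cons(a, pair(a, a)), cons(cons(a, c), pair(a, cons(a, c))))), a))   [R5 at 1]
2. pair(c, cons(m(pair(a, c), m(cons(cons(c, c), cons(e, e)), cons(pair(e, c), pair(a, e)), cons(cons(a, pair(e, a)), pair(a, cons(cons(a, e), pair(c, e))))), m(cons(cons(c, c), c), cons(a, pair(a, a)), cons(cons(a, c), pair(a, cons(a, c))))), a))  →  pair(c, cons(m(pair(a, c), e, m(cons(cons(c, c), c), cons(a, pair(a, a)), cons(cons(a, c), pair(a, cons(a, c))))), a))   [R2 at 2.1.2]
3. pair(c, cons(m(pair(a, c), e, m(cons(cons(c, c), c), cons(a, pair(a, a)), cons(cons(a, c), pair(a, cons(a, c))))), a))  →  pair(c, cons(c, a))   [R1 at 2.1]

Reduce t₂ = m(cons(cons(m(pair(e, pair(a, cons(e, e))), pair(cons(a, c), pair(cons(e, a), e)), c), c), c), cons(e, pair(a, pair(pair(c, pair(pair(c, c), cons(a, a))), c))), cons(cons(a, cons(pair(e, a), c)), pair(a, c))):
1. m(cons(cons(m(pair(e, pair(a, cons(e, e))), pair(cons(a, c), pair(cons(e, a), e)), c), c), c), cons(e, pair(a, pair(pair(c, pair(pair(c, c), cons(a, a))), c))), cons(cons(a, cons(pair(e, a), c)), pair(a, c)))  →  m(cons(cons(c, c), c), cons(e, pair(a, pair(pair(c, pair(pair(c, c), cons(a, a))), c))), cons(cons(a, cons(pair(e, a), c)), pair(a, c)))   [R5 at 1.1.1]
2. m(cons(cons(c, c), c), cons(e, pair(a, pair(pair(c, pair(pair(c, c), cons(a, a))), c))), cons(cons(a, cons(pair(e, a), c)), pair(a, c)))  →  pair(pair(c, pair(pair(c, c), cons(a, a))), c)   [R2 at ε]

no — NF(t₁) = pair(c, cons(c, a)), NF(t₂) = pair(pair(c, pair(pair(c, c), cons(a, a))), c)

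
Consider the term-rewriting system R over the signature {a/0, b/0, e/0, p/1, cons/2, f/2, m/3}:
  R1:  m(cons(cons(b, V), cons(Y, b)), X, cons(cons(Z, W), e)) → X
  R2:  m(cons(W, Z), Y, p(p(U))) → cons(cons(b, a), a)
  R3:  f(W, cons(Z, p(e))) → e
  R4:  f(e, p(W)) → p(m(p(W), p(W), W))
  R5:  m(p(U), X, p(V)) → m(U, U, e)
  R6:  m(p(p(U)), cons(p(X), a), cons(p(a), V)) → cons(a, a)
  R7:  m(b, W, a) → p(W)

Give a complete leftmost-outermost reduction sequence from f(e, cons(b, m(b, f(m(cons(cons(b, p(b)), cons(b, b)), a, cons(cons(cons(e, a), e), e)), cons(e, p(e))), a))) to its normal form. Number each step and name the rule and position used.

1. f(e, cons(b, m(b, f(m(cons(cons(b, p(b)), cons(b, b)), a, cons(cons(cons(e, a), e), e)), cons(e, p(e))), a)))  →  f(e, cons(b, p(f(m(cons(cons(b, p(b)), cons(b, b)), a, cons(cons(cons(e, a), e), e)), cons(e, p(e))))))   [R7 at 2.2]
2. f(e, cons(b, p(f(m(cons(cons(b, p(b)), cons(b, b)), a, cons(cons(cons(e, a), e), e)), cons(e, p(e))))))  →  f(e, cons(b, p(e)))   [R3 at 2.2.1]
3. f(e, cons(b, p(e)))  →  e   [R3 at ε]

e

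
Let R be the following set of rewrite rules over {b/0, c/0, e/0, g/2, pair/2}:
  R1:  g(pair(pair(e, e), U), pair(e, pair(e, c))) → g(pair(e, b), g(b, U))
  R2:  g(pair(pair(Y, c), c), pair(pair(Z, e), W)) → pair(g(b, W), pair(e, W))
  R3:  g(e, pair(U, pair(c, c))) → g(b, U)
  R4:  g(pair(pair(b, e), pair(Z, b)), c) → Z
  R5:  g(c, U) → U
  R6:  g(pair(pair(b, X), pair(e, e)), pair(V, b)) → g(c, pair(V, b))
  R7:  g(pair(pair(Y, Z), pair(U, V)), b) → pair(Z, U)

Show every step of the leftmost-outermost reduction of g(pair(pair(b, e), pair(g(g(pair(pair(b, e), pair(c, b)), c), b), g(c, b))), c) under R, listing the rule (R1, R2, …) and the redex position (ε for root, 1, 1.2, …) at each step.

b

1. g(pair(pair(b, e), pair(g(g(pair(pair(b, e), pair(c, b)), c), b), g(c, b))), c)  →  g(pair(pair(b, e), pair(g(c, b), g(c, b))), c)   [R4 at 1.2.1.1]
2. g(pair(pair(b, e), pair(g(c, b), g(c, b))), c)  →  g(pair(pair(b, e), pair(b, g(c, b))), c)   [R5 at 1.2.1]
3. g(pair(pair(b, e), pair(b, g(c, b))), c)  →  g(pair(pair(b, e), pair(b, b)), c)   [R5 at 1.2.2]
4. g(pair(pair(b, e), pair(b, b)), c)  →  b   [R4 at ε]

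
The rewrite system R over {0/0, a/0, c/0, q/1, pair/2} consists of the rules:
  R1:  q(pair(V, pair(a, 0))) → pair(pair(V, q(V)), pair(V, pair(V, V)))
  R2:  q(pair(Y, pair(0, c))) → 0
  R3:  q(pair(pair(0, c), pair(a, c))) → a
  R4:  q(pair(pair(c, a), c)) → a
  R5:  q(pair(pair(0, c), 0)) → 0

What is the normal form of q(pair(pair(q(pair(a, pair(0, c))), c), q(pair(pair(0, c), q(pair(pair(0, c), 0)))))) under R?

1. q(pair(pair(q(pair(a, pair(0, c))), c), q(pair(pair(0, c), q(pair(pair(0, c), 0))))))  →  q(pair(pair(0, c), q(pair(pair(0, c), q(pair(pair(0, c), 0))))))   [R2 at 1.1.1]
2. q(pair(pair(0, c), q(pair(pair(0, c), q(pair(pair(0, c), 0))))))  →  q(pair(pair(0, c), q(pair(pair(0, c), 0))))   [R5 at 1.2.1.2]
3. q(pair(pair(0, c), q(pair(pair(0, c), 0))))  →  q(pair(pair(0, c), 0))   [R5 at 1.2]
4. q(pair(pair(0, c), 0))  →  0   [R5 at ε]

0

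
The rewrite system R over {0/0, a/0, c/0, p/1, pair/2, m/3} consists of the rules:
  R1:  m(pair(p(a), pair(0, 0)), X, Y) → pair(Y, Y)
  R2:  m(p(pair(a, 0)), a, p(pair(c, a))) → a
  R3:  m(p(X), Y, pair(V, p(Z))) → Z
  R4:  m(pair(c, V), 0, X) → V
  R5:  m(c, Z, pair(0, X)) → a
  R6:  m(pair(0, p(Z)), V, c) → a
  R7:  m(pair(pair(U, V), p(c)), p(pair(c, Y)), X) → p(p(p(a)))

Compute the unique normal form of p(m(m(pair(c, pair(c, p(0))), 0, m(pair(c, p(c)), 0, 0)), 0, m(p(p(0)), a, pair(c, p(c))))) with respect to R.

p(p(0))

1. p(m(m(pair(c, pair(c, p(0))), 0, m(pair(c, p(c)), 0, 0)), 0, m(p(p(0)), a, pair(c, p(c)))))  →  p(m(pair(c, p(0)), 0, m(p(p(0)), a, pair(c, p(c)))))   [R4 at 1.1]
2. p(m(pair(c, p(0)), 0, m(p(p(0)), a, pair(c, p(c)))))  →  p(p(0))   [R4 at 1]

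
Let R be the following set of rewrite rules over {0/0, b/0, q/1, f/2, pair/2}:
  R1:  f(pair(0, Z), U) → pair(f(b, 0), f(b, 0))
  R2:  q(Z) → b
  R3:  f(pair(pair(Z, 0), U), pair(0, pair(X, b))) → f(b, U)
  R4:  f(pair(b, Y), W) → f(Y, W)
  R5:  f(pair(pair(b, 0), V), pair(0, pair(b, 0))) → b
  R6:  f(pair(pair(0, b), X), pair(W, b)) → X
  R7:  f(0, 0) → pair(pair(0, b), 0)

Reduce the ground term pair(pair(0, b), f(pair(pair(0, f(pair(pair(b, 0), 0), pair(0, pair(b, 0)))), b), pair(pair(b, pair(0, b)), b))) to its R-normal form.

pair(pair(0, b), b)

1. pair(pair(0, b), f(pair(pair(0, f(pair(pair(b, 0), 0), pair(0, pair(b, 0)))), b), pair(pair(b, pair(0, b)), b)))  →  pair(pair(0, b), f(pair(pair(0, b), b), pair(pair(b, pair(0, b)), b)))   [R5 at 2.1.1.2]
2. pair(pair(0, b), f(pair(pair(0, b), b), pair(pair(b, pair(0, b)), b)))  →  pair(pair(0, b), b)   [R6 at 2]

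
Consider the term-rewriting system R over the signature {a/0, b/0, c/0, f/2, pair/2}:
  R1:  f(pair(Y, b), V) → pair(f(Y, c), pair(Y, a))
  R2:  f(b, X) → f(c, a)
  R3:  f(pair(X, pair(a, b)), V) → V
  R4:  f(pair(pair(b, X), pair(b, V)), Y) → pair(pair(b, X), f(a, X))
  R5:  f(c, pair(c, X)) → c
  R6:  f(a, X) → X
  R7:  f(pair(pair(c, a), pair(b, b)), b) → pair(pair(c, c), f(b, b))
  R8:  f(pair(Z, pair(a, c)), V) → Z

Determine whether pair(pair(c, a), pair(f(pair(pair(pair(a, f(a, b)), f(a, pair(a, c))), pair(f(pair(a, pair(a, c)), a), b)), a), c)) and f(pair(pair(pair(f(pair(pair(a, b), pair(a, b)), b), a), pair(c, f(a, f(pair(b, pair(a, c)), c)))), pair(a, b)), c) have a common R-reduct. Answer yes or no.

Reduce t₁ = pair(pair(c, a), pair(f(pair(pair(pair(a, f(a, b)), f(a, pair(a, c))), pair(f(pair(a, pair(a, c)), a), b)), a), c)):
1. pair(pair(c, a), pair(f(pair(pair(pair(a, f(a, b)), f(a, pair(a, c))), pair(f(pair(a, pair(a, c)), a), b)), a), c))  →  pair(pair(c, a), pair(f(pair(pair(pair(a, b), f(a, pair(a, c))), pair(f(pair(a, pair(a, c)), a), b)), a), c))   [R6 at 2.1.1.1.1.2]
2. pair(pair(c, a), pair(f(pair(pair(pair(a, b), f(a, pair(a, c))), pair(f(pair(a, pair(a, c)), a), b)), a), c))  →  pair(pair(c, a), pair(f(pair(pair(pair(a, b), pair(a, c)), pair(f(pair(a, pair(a, c)), a), b)), a), c))   [R6 at 2.1.1.1.2]
3. pair(pair(c, a), pair(f(pair(pair(pair(a, b), pair(a, c)), pair(f(pair(a, pair(a, c)), a), b)), a), c))  →  pair(pair(c, a), pair(f(pair(pair(pair(a, b), pair(a, c)), pair(a, b)), a), c))   [R8 at 2.1.1.2.1]
4. pair(pair(c, a), pair(f(pair(pair(pair(a, b), pair(a, c)), pair(a, b)), a), c))  →  pair(pair(c, a), pair(a, c))   [R3 at 2.1]

Reduce t₂ = f(pair(pair(pair(f(pair(pair(a, b), pair(a, b)), b), a), pair(c, f(a, f(pair(b, pair(a, c)), c)))), pair(a, b)), c):
1. f(pair(pair(pair(f(pair(pair(a, b), pair(a, b)), b), a), pair(c, f(a, f(pair(b, pair(a, c)), c)))), pair(a, b)), c)  →  c   [R3 at ε]

no — NF(t₁) = pair(pair(c, a), pair(a, c)), NF(t₂) = c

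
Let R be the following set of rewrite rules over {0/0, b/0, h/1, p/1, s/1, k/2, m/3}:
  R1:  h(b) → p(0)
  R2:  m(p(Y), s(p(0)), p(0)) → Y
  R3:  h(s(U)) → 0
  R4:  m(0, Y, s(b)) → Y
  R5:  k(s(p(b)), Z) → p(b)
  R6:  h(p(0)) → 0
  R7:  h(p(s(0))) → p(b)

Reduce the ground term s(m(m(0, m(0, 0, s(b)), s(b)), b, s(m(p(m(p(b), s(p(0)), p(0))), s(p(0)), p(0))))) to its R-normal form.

s(b)

1. s(m(m(0, m(0, 0, s(b)), s(b)), b, s(m(p(m(p(b), s(p(0)), p(0))), s(p(0)), p(0)))))  →  s(m(m(0, 0, s(b)), b, s(m(p(m(p(b), s(p(0)), p(0))), s(p(0)), p(0)))))   [R4 at 1.1]
2. s(m(m(0, 0, s(b)), b, s(m(p(m(p(b), s(p(0)), p(0))), s(p(0)), p(0)))))  →  s(m(0, b, s(m(p(m(p(b), s(p(0)), p(0))), s(p(0)), p(0)))))   [R4 at 1.1]
3. s(m(0, b, s(m(p(m(p(b), s(p(0)), p(0))), s(p(0)), p(0)))))  →  s(m(0, b, s(m(p(b), s(p(0)), p(0)))))   [R2 at 1.3.1]
4. s(m(0, b, s(m(p(b), s(p(0)), p(0)))))  →  s(m(0, b, s(b)))   [R2 at 1.3.1]
5. s(m(0, b, s(b)))  →  s(b)   [R4 at 1]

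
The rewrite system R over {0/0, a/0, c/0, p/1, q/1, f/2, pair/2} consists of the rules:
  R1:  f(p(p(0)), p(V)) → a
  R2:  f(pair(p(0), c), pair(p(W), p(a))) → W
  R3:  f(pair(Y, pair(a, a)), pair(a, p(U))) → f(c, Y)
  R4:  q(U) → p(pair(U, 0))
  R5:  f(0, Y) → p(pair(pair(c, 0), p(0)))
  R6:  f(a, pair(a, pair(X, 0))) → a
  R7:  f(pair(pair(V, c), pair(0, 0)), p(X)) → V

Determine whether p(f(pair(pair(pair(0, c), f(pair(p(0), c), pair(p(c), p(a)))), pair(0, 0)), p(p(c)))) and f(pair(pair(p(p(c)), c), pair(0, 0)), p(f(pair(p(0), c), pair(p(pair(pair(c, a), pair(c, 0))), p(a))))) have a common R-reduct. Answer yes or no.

Reduce t₁ = p(f(pair(pair(pair(0, c), f(pair(p(0), c), pair(p(c), p(a)))), pair(0, 0)), p(p(c)))):
1. p(f(pair(pair(pair(0, c), f(pair(p(0), c), pair(p(c), p(a)))), pair(0, 0)), p(p(c))))  →  p(f(pair(pair(pair(0, c), c), pair(0, 0)), p(p(c))))   [R2 at 1.1.1.2]
2. p(f(pair(pair(pair(0, c), c), pair(0, 0)), p(p(c))))  →  p(pair(0, c))   [R7 at 1]

Reduce t₂ = f(pair(pair(p(p(c)), c), pair(0, 0)), p(f(pair(p(0), c), pair(p(pair(pair(c, a), pair(c, 0))), p(a))))):
1. f(pair(pair(p(p(c)), c), pair(0, 0)), p(f(pair(p(0), c), pair(p(pair(pair(c, a), pair(c, 0))), p(a)))))  →  p(p(c))   [R7 at ε]

no — NF(t₁) = p(pair(0, c)), NF(t₂) = p(p(c))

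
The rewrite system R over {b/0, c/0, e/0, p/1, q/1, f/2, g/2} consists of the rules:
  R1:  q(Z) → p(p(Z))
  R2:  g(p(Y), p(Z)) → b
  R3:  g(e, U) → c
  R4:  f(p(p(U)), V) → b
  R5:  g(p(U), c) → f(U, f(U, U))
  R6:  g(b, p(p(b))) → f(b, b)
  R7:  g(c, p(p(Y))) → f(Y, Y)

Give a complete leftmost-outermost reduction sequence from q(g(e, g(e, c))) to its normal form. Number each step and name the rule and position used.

p(p(c))

1. q(g(e, g(e, c)))  →  p(p(g(e, g(e, c))))   [R1 at ε]
2. p(p(g(e, g(e, c))))  →  p(p(c))   [R3 at 1.1]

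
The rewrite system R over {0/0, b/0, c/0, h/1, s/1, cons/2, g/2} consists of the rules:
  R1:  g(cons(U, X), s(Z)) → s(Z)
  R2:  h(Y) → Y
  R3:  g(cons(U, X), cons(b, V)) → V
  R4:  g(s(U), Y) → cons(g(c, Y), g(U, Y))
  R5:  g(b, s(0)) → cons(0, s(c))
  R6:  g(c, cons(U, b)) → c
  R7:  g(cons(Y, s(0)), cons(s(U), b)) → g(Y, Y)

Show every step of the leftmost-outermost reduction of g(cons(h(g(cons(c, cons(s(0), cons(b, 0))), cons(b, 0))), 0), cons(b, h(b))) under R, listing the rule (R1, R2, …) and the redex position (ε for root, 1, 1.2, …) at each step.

b

1. g(cons(h(g(cons(c, cons(s(0), cons(b, 0))), cons(b, 0))), 0), cons(b, h(b)))  →  h(b)   [R3 at ε]
2. h(b)  →  b   [R2 at ε]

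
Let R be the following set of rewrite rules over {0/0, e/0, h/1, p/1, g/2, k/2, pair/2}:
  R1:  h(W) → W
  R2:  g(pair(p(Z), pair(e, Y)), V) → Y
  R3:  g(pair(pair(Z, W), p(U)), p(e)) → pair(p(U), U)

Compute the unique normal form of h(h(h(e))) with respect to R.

e

1. h(h(h(e)))  →  h(h(e))   [R1 at ε]
2. h(h(e))  →  h(e)   [R1 at ε]
3. h(e)  →  e   [R1 at ε]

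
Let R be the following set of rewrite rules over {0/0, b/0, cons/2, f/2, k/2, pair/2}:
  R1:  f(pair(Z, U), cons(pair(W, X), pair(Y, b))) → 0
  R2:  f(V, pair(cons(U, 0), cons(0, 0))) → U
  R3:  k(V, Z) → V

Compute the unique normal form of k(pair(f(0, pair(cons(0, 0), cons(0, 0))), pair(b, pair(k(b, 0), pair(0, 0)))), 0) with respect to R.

pair(0, pair(b, pair(b, pair(0, 0))))

1. k(pair(f(0, pair(cons(0, 0), cons(0, 0))), pair(b, pair(k(b, 0), pair(0, 0)))), 0)  →  pair(f(0, pair(cons(0, 0), cons(0, 0))), pair(b, pair(k(b, 0), pair(0, 0))))   [R3 at ε]
2. pair(f(0, pair(cons(0, 0), cons(0, 0))), pair(b, pair(k(b, 0), pair(0, 0))))  →  pair(0, pair(b, pair(k(b, 0), pair(0, 0))))   [R2 at 1]
3. pair(0, pair(b, pair(k(b, 0), pair(0, 0))))  →  pair(0, pair(b, pair(b, pair(0, 0))))   [R3 at 2.2.1]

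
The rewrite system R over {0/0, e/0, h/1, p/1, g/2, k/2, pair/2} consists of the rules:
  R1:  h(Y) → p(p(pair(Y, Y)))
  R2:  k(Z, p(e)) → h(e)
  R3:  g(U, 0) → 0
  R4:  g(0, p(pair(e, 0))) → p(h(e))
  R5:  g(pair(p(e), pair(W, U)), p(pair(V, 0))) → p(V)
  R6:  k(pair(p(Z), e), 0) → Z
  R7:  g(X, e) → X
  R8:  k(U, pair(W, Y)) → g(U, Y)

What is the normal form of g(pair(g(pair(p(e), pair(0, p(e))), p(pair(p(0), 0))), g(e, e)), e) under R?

pair(p(p(0)), e)

1. g(pair(g(pair(p(e), pair(0, p(e))), p(pair(p(0), 0))), g(e, e)), e)  →  pair(g(pair(p(e), pair(0, p(e))), p(pair(p(0), 0))), g(e, e))   [R7 at ε]
2. pair(g(pair(p(e), pair(0, p(e))), p(pair(p(0), 0))), g(e, e))  →  pair(p(p(0)), g(e, e))   [R5 at 1]
3. pair(p(p(0)), g(e, e))  →  pair(p(p(0)), e)   [R7 at 2]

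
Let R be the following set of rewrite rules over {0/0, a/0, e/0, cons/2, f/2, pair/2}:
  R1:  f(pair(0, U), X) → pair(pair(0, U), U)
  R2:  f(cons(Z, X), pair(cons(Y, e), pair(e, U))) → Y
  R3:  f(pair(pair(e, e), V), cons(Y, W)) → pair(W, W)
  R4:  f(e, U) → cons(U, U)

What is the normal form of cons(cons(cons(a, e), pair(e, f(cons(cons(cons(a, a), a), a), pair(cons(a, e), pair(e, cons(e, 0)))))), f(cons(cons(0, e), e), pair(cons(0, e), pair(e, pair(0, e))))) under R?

1. cons(cons(cons(a, e), pair(e, f(cons(cons(cons(a, a), a), a), pair(cons(a, e), pair(e, cons(e, 0)))))), f(cons(cons(0, e), e), pair(cons(0, e), pair(e, pair(0, e)))))  →  cons(cons(cons(a, e), pair(e, a)), f(cons(cons(0, e), e), pair(cons(0, e), pair(e, pair(0, e)))))   [R2 at 1.2.2]
2. cons(cons(cons(a, e), pair(e, a)), f(cons(cons(0, e), e), pair(cons(0, e), pair(e, pair(0, e)))))  →  cons(cons(cons(a, e), pair(e, a)), 0)   [R2 at 2]

cons(cons(cons(a, e), pair(e, a)), 0)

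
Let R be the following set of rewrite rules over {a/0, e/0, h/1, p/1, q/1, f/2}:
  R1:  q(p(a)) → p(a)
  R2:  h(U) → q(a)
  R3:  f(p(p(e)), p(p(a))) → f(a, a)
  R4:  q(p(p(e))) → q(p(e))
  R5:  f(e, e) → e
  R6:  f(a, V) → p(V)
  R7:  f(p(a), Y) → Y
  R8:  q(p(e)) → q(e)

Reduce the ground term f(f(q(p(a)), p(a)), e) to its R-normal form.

e

1. f(f(q(p(a)), p(a)), e)  →  f(f(p(a), p(a)), e)   [R1 at 1.1]
2. f(f(p(a), p(a)), e)  →  f(p(a), e)   [R7 at 1]
3. f(p(a), e)  →  e   [R7 at ε]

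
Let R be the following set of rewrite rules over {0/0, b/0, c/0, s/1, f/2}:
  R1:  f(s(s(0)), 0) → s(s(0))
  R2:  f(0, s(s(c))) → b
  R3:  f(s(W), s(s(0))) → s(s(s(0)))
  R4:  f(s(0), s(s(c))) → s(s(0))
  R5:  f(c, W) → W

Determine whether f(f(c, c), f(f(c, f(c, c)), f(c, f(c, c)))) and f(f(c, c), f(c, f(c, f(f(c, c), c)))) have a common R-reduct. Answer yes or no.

Reduce t₁ = f(f(c, c), f(f(c, f(c, c)), f(c, f(c, c)))):
1. f(f(c, c), f(f(c, f(c, c)), f(c, f(c, c))))  →  f(c, f(f(c, f(c, c)), f(c, f(c, c))))   [R5 at 1]
2. f(c, f(f(c, f(c, c)), f(c, f(c, c))))  →  f(f(c, f(c, c)), f(c, f(c, c)))   [R5 at ε]
3. f(f(c, f(c, c)), f(c, f(c, c)))  →  f(f(c, c), f(c, f(c, c)))   [R5 at 1]
4. f(f(c, c), f(c, f(c, c)))  →  f(c, f(c, f(c, c)))   [R5 at 1]
5. f(c, f(c, f(c, c)))  →  f(c, f(c, c))   [R5 at ε]
6. f(c, f(c, c))  →  f(c, c)   [R5 at ε]
7. f(c, c)  →  c   [R5 at ε]

Reduce t₂ = f(f(c, c), f(c, f(c, f(f(c, c), c)))):
1. f(f(c, c), f(c, f(c, f(f(c, c), c))))  →  f(c, f(c, f(c, f(f(c, c), c))))   [R5 at 1]
2. f(c, f(c, f(c, f(f(c, c), c))))  →  f(c, f(c, f(f(c, c), c)))   [R5 at ε]
3. f(c, f(c, f(f(c, c), c)))  →  f(c, f(f(c, c), c))   [R5 at ε]
4. f(c, f(f(c, c), c))  →  f(f(c, c), c)   [R5 at ε]
5. f(f(c, c), c)  →  f(c, c)   [R5 at 1]
6. f(c, c)  →  c   [R5 at ε]

yes — NF(t₁) = c, NF(t₂) = c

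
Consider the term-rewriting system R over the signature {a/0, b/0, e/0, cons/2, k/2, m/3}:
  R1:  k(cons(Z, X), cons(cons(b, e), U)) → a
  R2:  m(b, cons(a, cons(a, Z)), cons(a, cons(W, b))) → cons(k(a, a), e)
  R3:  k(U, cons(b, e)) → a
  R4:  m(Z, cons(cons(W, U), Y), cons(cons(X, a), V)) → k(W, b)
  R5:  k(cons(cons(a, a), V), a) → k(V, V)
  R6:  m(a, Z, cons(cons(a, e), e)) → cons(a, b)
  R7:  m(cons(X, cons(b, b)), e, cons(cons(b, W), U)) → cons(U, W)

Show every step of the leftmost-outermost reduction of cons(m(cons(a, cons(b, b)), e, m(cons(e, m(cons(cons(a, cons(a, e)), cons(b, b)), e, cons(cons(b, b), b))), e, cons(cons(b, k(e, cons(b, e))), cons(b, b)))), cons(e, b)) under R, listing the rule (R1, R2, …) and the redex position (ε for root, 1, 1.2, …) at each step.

cons(cons(a, b), cons(e, b))

1. cons(m(cons(a, cons(b, b)), e, m(cons(e, m(cons(cons(a, cons(a, e)), cons(b, b)), e, cons(cons(b, b), b))), e, cons(cons(b, k(e, cons(b, e))), cons(b, b)))), cons(e, b))  →  cons(m(cons(a, cons(b, b)), e, m(cons(e, cons(b, b)), e, cons(cons(b, k(e, cons(b, e))), cons(b, b)))), cons(e, b))   [R7 at 1.3.1.2]
2. cons(m(cons(a, cons(b, b)), e, m(cons(e, cons(b, b)), e, cons(cons(b, k(e, cons(b, e))), cons(b, b)))), cons(e, b))  →  cons(m(cons(a, cons(b, b)), e, cons(cons(b, b), k(e, cons(b, e)))), cons(e, b))   [R7 at 1.3]
3. cons(m(cons(a, cons(b, b)), e, cons(cons(b, b), k(e, cons(b, e)))), cons(e, b))  →  cons(cons(k(e, cons(b, e)), b), cons(e, b))   [R7 at 1]
4. cons(cons(k(e, cons(b, e)), b), cons(e, b))  →  cons(cons(a, b), cons(e, b))   [R3 at 1.1]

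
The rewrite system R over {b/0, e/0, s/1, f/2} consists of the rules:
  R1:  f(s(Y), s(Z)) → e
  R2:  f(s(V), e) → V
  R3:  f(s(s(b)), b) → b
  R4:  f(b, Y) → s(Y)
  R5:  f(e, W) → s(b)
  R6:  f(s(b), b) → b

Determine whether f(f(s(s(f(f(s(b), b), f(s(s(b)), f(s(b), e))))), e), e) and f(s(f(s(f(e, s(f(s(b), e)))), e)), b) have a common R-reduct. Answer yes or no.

Reduce t₁ = f(f(s(s(f(f(s(b), b), f(s(s(b)), f(s(b), e))))), e), e):
1. f(f(s(s(f(f(s(b), b), f(s(s(b)), f(s(b), e))))), e), e)  →  f(s(f(f(s(b), b), f(s(s(b)), f(s(b), e)))), e)   [R2 at 1]
2. f(s(f(f(s(b), b), f(s(s(b)), f(s(b), e)))), e)  →  f(f(s(b), b), f(s(s(b)), f(s(b), e)))   [R2 at ε]
3. f(f(s(b), b), f(s(s(b)), f(s(b), e)))  →  f(b, f(s(s(b)), f(s(b), e)))   [R6 at 1]
4. f(b, f(s(s(b)), f(s(b), e)))  →  s(f(s(s(b)), f(s(b), e)))   [R4 at ε]
5. s(f(s(s(b)), f(s(b), e)))  →  s(f(s(s(b)), b))   [R2 at 1.2]
6. s(f(s(s(b)), b))  →  s(b)   [R3 at 1]

Reduce t₂ = f(s(f(s(f(e, s(f(s(b), e)))), e)), b):
1. f(s(f(s(f(e, s(f(s(b), e)))), e)), b)  →  f(s(f(e, s(f(s(b), e)))), b)   [R2 at 1.1]
2. f(s(f(e, s(f(s(b), e)))), b)  →  f(s(s(b)), b)   [R5 at 1.1]
3. f(s(s(b)), b)  →  b   [R3 at ε]

no — NF(t₁) = s(b), NF(t₂) = b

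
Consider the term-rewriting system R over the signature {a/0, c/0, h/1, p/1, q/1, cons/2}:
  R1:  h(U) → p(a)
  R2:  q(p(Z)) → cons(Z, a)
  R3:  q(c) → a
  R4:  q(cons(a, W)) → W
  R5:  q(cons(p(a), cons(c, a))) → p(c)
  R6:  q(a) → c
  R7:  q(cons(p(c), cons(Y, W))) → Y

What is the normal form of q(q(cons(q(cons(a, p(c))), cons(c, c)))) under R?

1. q(q(cons(q(cons(a, p(c))), cons(c, c))))  →  q(q(cons(p(c), cons(c, c))))   [R4 at 1.1.1]
2. q(q(cons(p(c), cons(c, c))))  →  q(c)   [R7 at 1]
3. q(c)  →  a   [R3 at ε]

a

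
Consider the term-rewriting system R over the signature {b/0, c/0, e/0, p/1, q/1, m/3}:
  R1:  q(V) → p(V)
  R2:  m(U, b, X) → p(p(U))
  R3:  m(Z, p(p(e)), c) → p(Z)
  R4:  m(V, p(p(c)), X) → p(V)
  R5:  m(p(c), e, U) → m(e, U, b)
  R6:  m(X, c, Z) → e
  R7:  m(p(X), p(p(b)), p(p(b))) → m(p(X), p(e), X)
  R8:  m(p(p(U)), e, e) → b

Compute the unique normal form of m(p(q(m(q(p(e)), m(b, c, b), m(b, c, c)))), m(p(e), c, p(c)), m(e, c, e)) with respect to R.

b

1. m(p(q(m(q(p(e)), m(b, c, b), m(b, c, c)))), m(p(e), c, p(c)), m(e, c, e))  →  m(p(p(m(q(p(e)), m(b, c, b), m(b, c, c)))), m(p(e), c, p(c)), m(e, c, e))   [R1 at 1.1]
2. m(p(p(m(q(p(e)), m(b, c, b), m(b, c, c)))), m(p(e), c, p(c)), m(e, c, e))  →  m(p(p(m(p(p(e)), m(b, c, b), m(b, c, c)))), m(p(e), c, p(c)), m(e, c, e))   [R1 at 1.1.1.1]
3. m(p(p(m(p(p(e)), m(b, c, b), m(b, c, c)))), m(p(e), c, p(c)), m(e, c, e))  →  m(p(p(m(p(p(e)), e, m(b, c, c)))), m(p(e), c, p(c)), m(e, c, e))   [R6 at 1.1.1.2]
4. m(p(p(m(p(p(e)), e, m(b, c, c)))), m(p(e), c, p(c)), m(e, c, e))  →  m(p(p(m(p(p(e)), e, e))), m(p(e), c, p(c)), m(e, c, e))   [R6 at 1.1.1.3]
5. m(p(p(m(p(p(e)), e, e))), m(p(e), c, p(c)), m(e, c, e))  →  m(p(p(b)), m(p(e), c, p(c)), m(e, c, e))   [R8 at 1.1.1]
6. m(p(p(b)), m(p(e), c, p(c)), m(e, c, e))  →  m(p(p(b)), e, m(e, c, e))   [R6 at 2]
7. m(p(p(b)), e, m(e, c, e))  →  m(p(p(b)), e, e)   [R6 at 3]
8. m(p(p(b)), e, e)  →  b   [R8 at ε]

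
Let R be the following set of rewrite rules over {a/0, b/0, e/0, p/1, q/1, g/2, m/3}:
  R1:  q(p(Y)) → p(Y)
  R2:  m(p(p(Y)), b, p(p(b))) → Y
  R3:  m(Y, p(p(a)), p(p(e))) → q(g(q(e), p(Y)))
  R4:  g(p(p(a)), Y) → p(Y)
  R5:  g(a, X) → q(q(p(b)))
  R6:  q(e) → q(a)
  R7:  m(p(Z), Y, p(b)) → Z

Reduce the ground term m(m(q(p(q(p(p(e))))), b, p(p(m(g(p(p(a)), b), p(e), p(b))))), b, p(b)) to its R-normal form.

1. m(m(q(p(q(p(p(e))))), b, p(p(m(g(p(p(a)), b), p(e), p(b))))), b, p(b))  →  m(m(p(q(p(p(e)))), b, p(p(m(g(p(p(a)), b), p(e), p(b))))), b, p(b))   [R1 at 1.1]
2. m(m(p(q(p(p(e)))), b, p(p(m(g(p(p(a)), b), p(e), p(b))))), b, p(b))  →  m(m(p(p(p(e))), b, p(p(m(g(p(p(a)), b), p(e), p(b))))), b, p(b))   [R1 at 1.1.1]
3. m(m(p(p(p(e))), b, p(p(m(g(p(p(a)), b), p(e), p(b))))), b, p(b))  →  m(m(p(p(p(e))), b, p(p(m(p(b), p(e), p(b))))), b, p(b))   [R4 at 1.3.1.1.1]
4. m(m(p(p(p(e))), b, p(p(m(p(b), p(e), p(b))))), b, p(b))  →  m(m(p(p(p(e))), b, p(p(b))), b, p(b))   [R7 at 1.3.1.1]
5. m(m(p(p(p(e))), b, p(p(b))), b, p(b))  →  m(p(e), b, p(b))   [R2 at 1]
6. m(p(e), b, p(b))  →  e   [R7 at ε]

e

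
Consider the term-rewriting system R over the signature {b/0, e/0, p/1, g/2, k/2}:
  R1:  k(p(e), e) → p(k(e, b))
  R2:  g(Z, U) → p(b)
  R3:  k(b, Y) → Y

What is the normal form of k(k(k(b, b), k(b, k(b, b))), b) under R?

b

1. k(k(k(b, b), k(b, k(b, b))), b)  →  k(k(b, k(b, k(b, b))), b)   [R3 at 1.1]
2. k(k(b, k(b, k(b, b))), b)  →  k(k(b, k(b, b)), b)   [R3 at 1]
3. k(k(b, k(b, b)), b)  →  k(k(b, b), b)   [R3 at 1]
4. k(k(b, b), b)  →  k(b, b)   [R3 at 1]
5. k(b, b)  →  b   [R3 at ε]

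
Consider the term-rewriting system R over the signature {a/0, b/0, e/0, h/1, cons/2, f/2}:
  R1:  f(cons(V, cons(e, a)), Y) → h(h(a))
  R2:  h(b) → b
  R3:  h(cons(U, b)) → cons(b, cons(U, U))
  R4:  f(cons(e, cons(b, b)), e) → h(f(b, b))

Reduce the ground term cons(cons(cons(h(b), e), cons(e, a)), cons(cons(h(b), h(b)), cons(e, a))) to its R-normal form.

1. cons(cons(cons(h(b), e), cons(e, a)), cons(cons(h(b), h(b)), cons(e, a)))  →  cons(cons(cons(b, e), cons(e, a)), cons(cons(h(b), h(b)), cons(e, a)))   [R2 at 1.1.1]
2. cons(cons(cons(b, e), cons(e, a)), cons(cons(h(b), h(b)), cons(e, a)))  →  cons(cons(cons(b, e), cons(e, a)), cons(cons(b, h(b)), cons(e, a)))   [R2 at 2.1.1]
3. cons(cons(cons(b, e), cons(e, a)), cons(cons(b, h(b)), cons(e, a)))  →  cons(cons(cons(b, e), cons(e, a)), cons(cons(b, b), cons(e, a)))   [R2 at 2.1.2]

cons(cons(cons(b, e), cons(e, a)), cons(cons(b, b), cons(e, a)))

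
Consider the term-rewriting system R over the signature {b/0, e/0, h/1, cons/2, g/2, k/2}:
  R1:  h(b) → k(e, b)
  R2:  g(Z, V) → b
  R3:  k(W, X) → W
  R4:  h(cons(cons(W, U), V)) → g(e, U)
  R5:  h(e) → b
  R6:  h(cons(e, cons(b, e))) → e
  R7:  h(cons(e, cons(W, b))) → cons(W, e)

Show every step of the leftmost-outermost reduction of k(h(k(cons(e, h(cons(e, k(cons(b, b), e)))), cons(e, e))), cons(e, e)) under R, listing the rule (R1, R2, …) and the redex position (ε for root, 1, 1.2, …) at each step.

e

1. k(h(k(cons(e, h(cons(e, k(cons(b, b), e)))), cons(e, e))), cons(e, e))  →  h(k(cons(e, h(cons(e, k(cons(b, b), e)))), cons(e, e)))   [R3 at ε]
2. h(k(cons(e, h(cons(e, k(cons(b, b), e)))), cons(e, e)))  →  h(cons(e, h(cons(e, k(cons(b, b), e)))))   [R3 at 1]
3. h(cons(e, h(cons(e, k(cons(b, b), e)))))  →  h(cons(e, h(cons(e, cons(b, b)))))   [R3 at 1.2.1.2]
4. h(cons(e, h(cons(e, cons(b, b)))))  →  h(cons(e, cons(b, e)))   [R7 at 1.2]
5. h(cons(e, cons(b, e)))  →  e   [R6 at ε]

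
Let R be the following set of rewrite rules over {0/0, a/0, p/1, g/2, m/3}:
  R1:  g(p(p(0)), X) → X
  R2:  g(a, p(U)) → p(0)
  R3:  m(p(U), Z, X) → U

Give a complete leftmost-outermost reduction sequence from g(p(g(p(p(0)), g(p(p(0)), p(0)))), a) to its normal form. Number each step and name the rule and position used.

a

1. g(p(g(p(p(0)), g(p(p(0)), p(0)))), a)  →  g(p(g(p(p(0)), p(0))), a)   [R1 at 1.1]
2. g(p(g(p(p(0)), p(0))), a)  →  g(p(p(0)), a)   [R1 at 1.1]
3. g(p(p(0)), a)  →  a   [R1 at ε]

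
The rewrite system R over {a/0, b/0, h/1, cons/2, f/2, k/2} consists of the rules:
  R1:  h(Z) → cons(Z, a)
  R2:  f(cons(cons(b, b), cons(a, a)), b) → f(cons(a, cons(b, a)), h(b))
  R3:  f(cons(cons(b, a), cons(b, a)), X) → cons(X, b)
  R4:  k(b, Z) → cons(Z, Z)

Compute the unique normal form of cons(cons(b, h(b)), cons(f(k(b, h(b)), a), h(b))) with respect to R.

cons(cons(b, cons(b, a)), cons(cons(a, b), cons(b, a)))

1. cons(cons(b, h(b)), cons(f(k(b, h(b)), a), h(b)))  →  cons(cons(b, cons(b, a)), cons(f(k(b, h(b)), a), h(b)))   [R1 at 1.2]
2. cons(cons(b, cons(b, a)), cons(f(k(b, h(b)), a), h(b)))  →  cons(cons(b, cons(b, a)), cons(f(cons(h(b), h(b)), a), h(b)))   [R4 at 2.1.1]
3. cons(cons(b, cons(b, a)), cons(f(cons(h(b), h(b)), a), h(b)))  →  cons(cons(b, cons(b, a)), cons(f(cons(cons(b, a), h(b)), a), h(b)))   [R1 at 2.1.1.1]
4. cons(cons(b, cons(b, a)), cons(f(cons(cons(b, a), h(b)), a), h(b)))  →  cons(cons(b, cons(b, a)), cons(f(cons(cons(b, a), cons(b, a)), a), h(b)))   [R1 at 2.1.1.2]
5. cons(cons(b, cons(b, a)), cons(f(cons(cons(b, a), cons(b, a)), a), h(b)))  →  cons(cons(b, cons(b, a)), cons(cons(a, b), h(b)))   [R3 at 2.1]
6. cons(cons(b, cons(b, a)), cons(cons(a, b), h(b)))  →  cons(cons(b, cons(b, a)), cons(cons(a, b), cons(b, a)))   [R1 at 2.2]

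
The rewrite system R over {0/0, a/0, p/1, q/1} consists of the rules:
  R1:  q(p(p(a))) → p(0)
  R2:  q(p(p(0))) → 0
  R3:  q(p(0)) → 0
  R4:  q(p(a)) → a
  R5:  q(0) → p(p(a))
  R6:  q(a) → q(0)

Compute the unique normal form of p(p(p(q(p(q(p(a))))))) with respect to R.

p(p(p(a)))

1. p(p(p(q(p(q(p(a)))))))  →  p(p(p(q(p(a)))))   [R4 at 1.1.1.1.1]
2. p(p(p(q(p(a)))))  →  p(p(p(a)))   [R4 at 1.1.1]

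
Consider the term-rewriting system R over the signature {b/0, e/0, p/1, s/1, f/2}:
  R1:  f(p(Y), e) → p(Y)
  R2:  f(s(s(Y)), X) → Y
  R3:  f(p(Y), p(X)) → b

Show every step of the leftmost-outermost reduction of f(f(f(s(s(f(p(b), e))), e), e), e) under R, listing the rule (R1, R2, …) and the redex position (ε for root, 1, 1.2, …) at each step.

p(b)

1. f(f(f(s(s(f(p(b), e))), e), e), e)  →  f(f(f(p(b), e), e), e)   [R2 at 1.1]
2. f(f(f(p(b), e), e), e)  →  f(f(p(b), e), e)   [R1 at 1.1]
3. f(f(p(b), e), e)  →  f(p(b), e)   [R1 at 1]
4. f(p(b), e)  →  p(b)   [R1 at ε]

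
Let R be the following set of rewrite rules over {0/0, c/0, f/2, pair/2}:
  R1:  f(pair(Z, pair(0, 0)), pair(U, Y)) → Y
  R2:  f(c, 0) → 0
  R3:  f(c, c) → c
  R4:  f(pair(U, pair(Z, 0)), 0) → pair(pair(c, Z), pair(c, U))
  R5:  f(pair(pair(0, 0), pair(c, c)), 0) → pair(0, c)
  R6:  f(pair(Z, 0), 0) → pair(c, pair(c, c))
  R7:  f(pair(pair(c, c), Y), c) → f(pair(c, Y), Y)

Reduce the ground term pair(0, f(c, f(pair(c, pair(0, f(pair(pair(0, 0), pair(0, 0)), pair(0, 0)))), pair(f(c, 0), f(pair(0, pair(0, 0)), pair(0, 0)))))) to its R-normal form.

pair(0, 0)

1. pair(0, f(c, f(pair(c, pair(0, f(pair(pair(0, 0), pair(0, 0)), pair(0, 0)))), pair(f(c, 0), f(pair(0, pair(0, 0)), pair(0, 0))))))  →  pair(0, f(c, f(pair(c, pair(0, 0)), pair(f(c, 0), f(pair(0, pair(0, 0)), pair(0, 0))))))   [R1 at 2.2.1.2.2]
2. pair(0, f(c, f(pair(c, pair(0, 0)), pair(f(c, 0), f(pair(0, pair(0, 0)), pair(0, 0))))))  →  pair(0, f(c, f(pair(0, pair(0, 0)), pair(0, 0))))   [R1 at 2.2]
3. pair(0, f(c, f(pair(0, pair(0, 0)), pair(0, 0))))  →  pair(0, f(c, 0))   [R1 at 2.2]
4. pair(0, f(c, 0))  →  pair(0, 0)   [R2 at 2]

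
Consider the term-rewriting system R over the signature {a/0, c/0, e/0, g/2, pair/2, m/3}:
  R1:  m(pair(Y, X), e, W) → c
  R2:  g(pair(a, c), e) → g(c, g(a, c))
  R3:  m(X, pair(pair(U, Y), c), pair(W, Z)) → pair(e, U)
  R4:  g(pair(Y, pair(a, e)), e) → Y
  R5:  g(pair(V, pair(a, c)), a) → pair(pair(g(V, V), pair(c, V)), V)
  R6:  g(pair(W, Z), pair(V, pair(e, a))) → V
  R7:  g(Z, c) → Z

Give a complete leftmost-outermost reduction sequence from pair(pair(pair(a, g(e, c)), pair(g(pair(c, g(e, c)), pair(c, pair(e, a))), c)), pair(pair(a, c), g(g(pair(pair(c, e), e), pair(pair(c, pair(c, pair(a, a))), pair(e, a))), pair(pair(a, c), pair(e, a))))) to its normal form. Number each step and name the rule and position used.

pair(pair(pair(a, e), pair(c, c)), pair(pair(a, c), pair(a, c)))

1. pair(pair(pair(a, g(e, c)), pair(g(pair(c, g(e, c)), pair(c, pair(e, a))), c)), pair(pair(a, c), g(g(pair(pair(c, e), e), pair(pair(c, pair(c, pair(a, a))), pair(e, a))), pair(pair(a, c), pair(e, a)))))  →  pair(pair(pair(a, e), pair(g(pair(c, g(e, c)), pair(c, pair(e, a))), c)), pair(pair(a, c), g(g(pair(pair(c, e), e), pair(pair(c, pair(c, pair(a, a))), pair(e, a))), pair(pair(a, c), pair(e, a)))))   [R7 at 1.1.2]
2. pair(pair(pair(a, e), pair(g(pair(c, g(e, c)), pair(c, pair(e, a))), c)), pair(pair(a, c), g(g(pair(pair(c, e), e), pair(pair(c, pair(c, pair(a, a))), pair(e, a))), pair(pair(a, c), pair(e, a)))))  →  pair(pair(pair(a, e), pair(c, c)), pair(pair(a, c), g(g(pair(pair(c, e), e), pair(pair(c, pair(c, pair(a, a))), pair(e, a))), pair(pair(a, c), pair(e, a)))))   [R6 at 1.2.1]
3. pair(pair(pair(a, e), pair(c, c)), pair(pair(a, c), g(g(pair(pair(c, e), e), pair(pair(c, pair(c, pair(a, a))), pair(e, a))), pair(pair(a, c), pair(e, a)))))  →  pair(pair(pair(a, e), pair(c, c)), pair(pair(a, c), g(pair(c, pair(c, pair(a, a))), pair(pair(a, c), pair(e, a)))))   [R6 at 2.2.1]
4. pair(pair(pair(a, e), pair(c, c)), pair(pair(a, c), g(pair(c, pair(c, pair(a, a))), pair(pair(a, c), pair(e, a)))))  →  pair(pair(pair(a, e), pair(c, c)), pair(pair(a, c), pair(a, c)))   [R6 at 2.2]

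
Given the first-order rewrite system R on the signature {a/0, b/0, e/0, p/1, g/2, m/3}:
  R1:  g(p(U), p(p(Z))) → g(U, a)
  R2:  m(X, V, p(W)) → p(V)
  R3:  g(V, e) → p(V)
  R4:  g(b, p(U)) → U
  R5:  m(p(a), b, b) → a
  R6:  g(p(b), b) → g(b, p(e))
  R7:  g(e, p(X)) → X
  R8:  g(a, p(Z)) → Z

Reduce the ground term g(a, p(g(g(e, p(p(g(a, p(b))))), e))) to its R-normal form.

p(p(b))

1. g(a, p(g(g(e, p(p(g(a, p(b))))), e)))  →  g(g(e, p(p(g(a, p(b))))), e)   [R8 at ε]
2. g(g(e, p(p(g(a, p(b))))), e)  →  p(g(e, p(p(g(a, p(b))))))   [R3 at ε]
3. p(g(e, p(p(g(a, p(b))))))  →  p(p(g(a, p(b))))   [R7 at 1]
4. p(p(g(a, p(b))))  →  p(p(b))   [R8 at 1.1]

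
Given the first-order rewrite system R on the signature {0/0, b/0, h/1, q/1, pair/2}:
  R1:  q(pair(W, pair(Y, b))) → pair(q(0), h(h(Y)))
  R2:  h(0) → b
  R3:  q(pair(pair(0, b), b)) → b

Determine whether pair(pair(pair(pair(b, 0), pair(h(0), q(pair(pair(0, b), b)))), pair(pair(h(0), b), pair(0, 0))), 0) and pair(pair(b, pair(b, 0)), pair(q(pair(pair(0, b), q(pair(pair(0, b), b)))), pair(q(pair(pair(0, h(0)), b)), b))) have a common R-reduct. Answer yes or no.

Reduce t₁ = pair(pair(pair(pair(b, 0), pair(h(0), q(pair(pair(0, b), b)))), pair(pair(h(0), b), pair(0, 0))), 0):
1. pair(pair(pair(pair(b, 0), pair(h(0), q(pair(pair(0, b), b)))), pair(pair(h(0), b), pair(0, 0))), 0)  →  pair(pair(pair(pair(b, 0), pair(b, q(pair(pair(0, b), b)))), pair(pair(h(0), b), pair(0, 0))), 0)   [R2 at 1.1.2.1]
2. pair(pair(pair(pair(b, 0), pair(b, q(pair(pair(0, b), b)))), pair(pair(h(0), b), pair(0, 0))), 0)  →  pair(pair(pair(pair(b, 0), pair(b, b)), pair(pair(h(0), b), pair(0, 0))), 0)   [R3 at 1.1.2.2]
3. pair(pair(pair(pair(b, 0), pair(b, b)), pair(pair(h(0), b), pair(0, 0))), 0)  →  pair(pair(pair(pair(b, 0), pair(b, b)), pair(pair(b, b), pair(0, 0))), 0)   [R2 at 1.2.1.1]

Reduce t₂ = pair(pair(b, pair(b, 0)), pair(q(pair(pair(0, b), q(pair(pair(0, b), b)))), pair(q(pair(pair(0, h(0)), b)), b))):
1. pair(pair(b, pair(b, 0)), pair(q(pair(pair(0, b), q(pair(pair(0, b), b)))), pair(q(pair(pair(0, h(0)), b)), b)))  →  pair(pair(b, pair(b, 0)), pair(q(pair(pair(0, b), b)), pair(q(pair(pair(0, h(0)), b)), b)))   [R3 at 2.1.1.2]
2. pair(pair(b, pair(b, 0)), pair(q(pair(pair(0, b), b)), pair(q(pair(pair(0, h(0)), b)), b)))  →  pair(pair(b, pair(b, 0)), pair(b, pair(q(pair(pair(0, h(0)), b)), b)))   [R3 at 2.1]
3. pair(pair(b, pair(b, 0)), pair(b, pair(q(pair(pair(0, h(0)), b)), b)))  →  pair(pair(b, pair(b, 0)), pair(b, pair(q(pair(pair(0, b), b)), b)))   [R2 at 2.2.1.1.1.2]
4. pair(pair(b, pair(b, 0)), pair(b, pair(q(pair(pair(0, b), b)), b)))  →  pair(pair(b, pair(b, 0)), pair(b, pair(b, b)))   [R3 at 2.2.1]

no — NF(t₁) = pair(pair(pair(pair(b, 0), pair(b, b)), pair(pair(b, b), pair(0, 0))), 0), NF(t₂) = pair(pair(b, pair(b, 0)), pair(b, pair(b, b)))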